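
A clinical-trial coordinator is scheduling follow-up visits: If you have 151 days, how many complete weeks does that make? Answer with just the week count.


Total days: 151
Days per week: 7
Division: 151 / 7 = 21 remainder 4
Complete weeks: 21
Remaining days: 4

21


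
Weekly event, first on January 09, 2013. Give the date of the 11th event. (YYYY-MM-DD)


First occurrence: 2013-01-09 (occurrence 1)
Each occurrence is 7 days after the previous.
Occurrence 11 is 10 weeks after the first.
10 weeks = 70 days
2013-01-09 + 70 days = 2013-03-20

2013-03-20


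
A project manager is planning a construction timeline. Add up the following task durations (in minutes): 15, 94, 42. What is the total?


Durations: 15, 94, 42
Running sum: 15
+ 94 = 109
+ 42 = 151
Total duration: 151 minutes
That is 2 hours and 31 minutes

151


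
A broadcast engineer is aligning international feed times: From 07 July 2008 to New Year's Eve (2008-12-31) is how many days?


Start: July 07, 2008
End: December 31, 2008
Days left in July: 24
August: 31
September: 30
October: 31
November: 30
... plus remaining months
Sum of remaining months: 153
Total: 24 + 153 = 177

177


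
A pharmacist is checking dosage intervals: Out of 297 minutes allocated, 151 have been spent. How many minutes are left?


Total budget: 297 minutes
Time used: 151 minutes
Remaining: 297 - 151 = 146 minutes
Percent used: 50.8%
Percent remaining: 49.2%

146


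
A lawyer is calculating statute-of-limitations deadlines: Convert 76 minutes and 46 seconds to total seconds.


Minutes: 76
Extra seconds: 46
Seconds per minute: 60
Minutes to seconds: 76 x 60 = 4560
Total: 4560 + 46 = 4606

4606


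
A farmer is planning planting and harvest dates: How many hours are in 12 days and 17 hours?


Days: 12
Extra hours: 17
Hours per day: 24
Days to hours: 12 x 24 = 288
Total: 288 + 17 = 305

305


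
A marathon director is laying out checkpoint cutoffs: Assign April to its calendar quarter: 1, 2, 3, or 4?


Month: April (month 4)
Q1: January-March (months 1-3)
Q2: April-June (months 4-6)
Q3: July-September (months 7-9)
Q4: October-December (months 10-12)
Month 4 falls in Q2

2


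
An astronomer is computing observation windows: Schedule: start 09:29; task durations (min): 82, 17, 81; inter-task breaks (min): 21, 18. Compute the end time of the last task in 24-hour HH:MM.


Start: 09:29 = 569 min from midnight
  after task 1 (82 min): 10:51
  after break (21 min): 11:12
  after task 2 (17 min): 11:29
  after break (18 min): 11:47
  after task 3 (81 min): 13:08
Total elapsed: 219 minutes
End time: 13:08

13:08


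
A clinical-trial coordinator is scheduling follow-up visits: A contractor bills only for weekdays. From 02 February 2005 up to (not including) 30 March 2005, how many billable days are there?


Start: 2005-02-02 (Wednesday)
End (exclusive): 2005-03-30 (Wednesday)
Total calendar days: 56
Full weeks: 56 // 7 = 8 -> 40 weekdays
Remaining 0 days starting on Wednesday:
Total business days: 40 + 0 = 40

40


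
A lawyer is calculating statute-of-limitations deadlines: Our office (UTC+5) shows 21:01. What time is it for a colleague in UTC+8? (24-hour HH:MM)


Local time: 21:01 at UTC+5 (offset 5h)
Target zone: UTC+8 (offset 8h)
Difference: 8 - (5) = 3 hours
Calculation: 21 + (3) = 24
Wraparound: (24) mod 24 = 0
Result: 00:01

00:01


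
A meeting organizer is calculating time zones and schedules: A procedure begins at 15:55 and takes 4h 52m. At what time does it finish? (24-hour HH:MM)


Start time: 15:55
Adding: 4 hours 52 minutes
Minutes: 55 + 52 = 107
Minute overflow: 107 >= 60, so carry 1 hour, minutes = 47
Hours: 15 + 4 + 1 = 20
Result: 20:47

20:47


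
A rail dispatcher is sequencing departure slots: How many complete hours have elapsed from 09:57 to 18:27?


Start: 09:57
End: 18:27
Hour difference: 18 - 9 = 9 hours
Minute difference: 27 - 57 = -30 minutes
Total minutes: 510
Complete hours: 510 / 60 = 8 (remainder 30)

8


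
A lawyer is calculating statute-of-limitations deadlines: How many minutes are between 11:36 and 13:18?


Start time: 11:36 = 696 minutes from midnight
End time: 13:18 = 798 minutes from midnight
Difference: 798 - 696 = 102 minutes
That is 1 hours and 42 minutes

102


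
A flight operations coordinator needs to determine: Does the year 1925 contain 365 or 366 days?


Year: 1925
Check leap year rules:
Divisible by 4? No
1925 is not a leap year
Days: 365

365


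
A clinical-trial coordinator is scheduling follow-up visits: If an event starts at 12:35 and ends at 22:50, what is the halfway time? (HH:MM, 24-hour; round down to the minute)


Start time: 12:35 = 755 minutes from midnight
End time: 22:50 = 1370 minutes from midnight
Sum: 755 + 1370 = 2125
Midpoint: 2125 / 2 = 1062 minutes
Convert: 1062 / 60 = 17 hours, 42 minutes
Result: 17:42

17:42


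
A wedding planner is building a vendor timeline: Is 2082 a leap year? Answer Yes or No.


Year: 2082
Divisible by 4? 2082 / 4 = 520.5 -> No
Not divisible by 4, so NOT a leap year

No


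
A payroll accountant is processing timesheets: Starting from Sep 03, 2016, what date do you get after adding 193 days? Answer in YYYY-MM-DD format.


Start: 2016-09-03
Adding 193 days
Days remaining in September: 27
After September: 166 days still to add
October 2016: 31 days, 135 remaining
November 2016: 30 days, 105 remaining
December 2016: 31 days, 74 remaining
January 2017: 31 days, 43 remaining
Result: 2017-03-15

2017-03-15


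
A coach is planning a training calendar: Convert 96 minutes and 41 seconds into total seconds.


Minutes: 96
Seconds: 41
Convert minutes to seconds: 96 x 60 = 5760
Add remaining seconds: 5760 + 41 = 5801

5801


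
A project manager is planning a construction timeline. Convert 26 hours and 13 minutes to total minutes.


Hours: 26
Minutes: 13
Convert hours to minutes: 26 x 60 = 1560
Add remaining minutes: 1560 + 13 = 1573

1573


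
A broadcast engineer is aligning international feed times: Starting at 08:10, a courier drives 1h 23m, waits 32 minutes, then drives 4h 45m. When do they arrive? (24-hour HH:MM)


Depart: 08:10
Leg 1: +83 min -> 09:33
Layover: +32 min -> 10:05
Leg 2: +285 min -> 14:50
Total travel: 400 minutes = 6h 40m
Arrival: 14:50

14:50


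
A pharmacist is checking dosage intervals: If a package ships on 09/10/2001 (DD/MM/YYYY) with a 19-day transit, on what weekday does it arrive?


Start: 2001-10-09 (Tuesday)
Step 1 - find target date: add 19 days
  2001-10-09 + 19 days = 2001-10-28
Step 2 - day of week:
  19 mod 7 = 5
  Tuesday + 5 days -> Sunday
Result: Sunday (2001-10-28)

Sunday


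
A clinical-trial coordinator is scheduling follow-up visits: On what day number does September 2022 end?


Month: September
Year: 2022
September is a 30-day month
Total: 30 days

30


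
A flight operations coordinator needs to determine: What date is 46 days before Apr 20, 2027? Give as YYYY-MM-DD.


Start: 2027-04-20
Subtracting 46 days
Days already passed in April: 20
After going back through April: 26 more days to subtract
March 2027 has 31 days, need 26
Result: 2027-03-05

2027-03-05


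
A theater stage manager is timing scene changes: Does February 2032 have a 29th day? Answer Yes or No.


Year: 2032
Divisible by 4? 2032 / 4 = 508.0 -> Yes
Divisible by 100? 2032 / 100 = 20.32 -> No
Divisible by 4 but not 100, so it IS a leap year

Yes


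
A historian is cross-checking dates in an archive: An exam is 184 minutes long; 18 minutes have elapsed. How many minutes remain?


Total budget: 184 minutes
Time used: 18 minutes
Remaining: 184 - 18 = 166 minutes
Percent used: 9.8%
Percent remaining: 90.2%

166


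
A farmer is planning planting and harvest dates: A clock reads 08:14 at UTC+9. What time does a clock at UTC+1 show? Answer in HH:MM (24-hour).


Local time: 08:14 at UTC+9 (offset 9h)
Target zone: UTC+1 (offset 1h)
Difference: 1 - (9) = -8 hours
Calculation: 8 + (-8) = 0
Result: 00:14

00:14


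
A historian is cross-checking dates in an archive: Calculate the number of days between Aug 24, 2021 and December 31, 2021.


Start: August 24, 2021
End: December 31, 2021
Days left in August: 7
September: 30
October: 31
November: 30
December: 31
Sum of remaining months: 122
Total: 7 + 122 = 129

129


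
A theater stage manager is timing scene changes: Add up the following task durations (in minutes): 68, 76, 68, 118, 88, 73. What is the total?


Durations: 68, 76, 68, 118, 88, 73
Running sum: 68
+ 76 = 144
+ 68 = 212
+ 118 = 330
+ 88 = 418
+ 73 = 491
Total duration: 491 minutes
That is 8 hours and 11 minutes

491


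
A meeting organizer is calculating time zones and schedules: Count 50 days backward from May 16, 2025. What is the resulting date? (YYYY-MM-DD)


Start: 2025-05-16
Subtracting 50 days
Days already passed in May: 16
After going back through May: 34 more days to subtract
April 2025: 30 days, 4 remaining
March 2025 has 31 days, need 4
Result: 2025-03-27

2025-03-27


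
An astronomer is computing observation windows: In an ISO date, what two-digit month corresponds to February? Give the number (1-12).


Calendar month order:
1. January
2. February <--
3. March
February is month number 2

2


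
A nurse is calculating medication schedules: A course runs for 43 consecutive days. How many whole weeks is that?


Total days: 43
Days per week: 7
Division: 43 / 7 = 6 remainder 1
Complete weeks: 6
Remaining days: 1

6


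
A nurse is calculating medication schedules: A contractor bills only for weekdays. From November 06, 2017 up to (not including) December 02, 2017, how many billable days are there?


Start: 2017-11-06 (Monday)
End (exclusive): 2017-12-02 (Saturday)
Total calendar days: 26
Full weeks: 26 // 7 = 3 -> 15 weekdays
Remaining 5 days starting on Monday:
  Mon(w), Tue(w), Wed(w), Thu(w), Fri(w) -> 5 weekdays
Total business days: 15 + 5 = 20

20


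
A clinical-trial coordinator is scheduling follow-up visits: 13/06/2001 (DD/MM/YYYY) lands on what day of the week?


Date: 2001-06-13
January 1, 2001 is a Monday
Day of year: 164
Offset from Jan 1: 163 days
163 mod 7 = 2
Result: Wednesday

Wednesday


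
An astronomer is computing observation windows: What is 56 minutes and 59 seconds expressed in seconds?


Minutes: 56
Extra seconds: 59
Seconds per minute: 60
Minutes to seconds: 56 x 60 = 3360
Total: 3360 + 59 = 3419

3419


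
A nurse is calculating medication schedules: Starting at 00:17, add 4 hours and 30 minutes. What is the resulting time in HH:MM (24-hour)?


Start time: 00:17
Adding: 4 hours 30 minutes
Minutes: 17 + 30 = 47
Hours: 0 + 4 + 0 = 4
Result: 04:47

04:47


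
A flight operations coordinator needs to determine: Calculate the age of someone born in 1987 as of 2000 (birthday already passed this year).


Birth year: 1987
Current year: 2000
Age = current year - birth year
Age = 2000 - 1987 = 13

13


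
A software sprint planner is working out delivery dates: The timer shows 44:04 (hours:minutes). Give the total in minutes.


Hours: 44
Minutes: 4
Convert hours to minutes: 44 x 60 = 2640
Add remaining minutes: 2640 + 4 = 2644

2644


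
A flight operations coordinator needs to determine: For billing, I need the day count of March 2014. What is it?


Month: March
Year: 2014
March is a 31-day month
Total: 31 days

31


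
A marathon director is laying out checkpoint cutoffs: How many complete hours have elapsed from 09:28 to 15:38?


Start: 09:28
End: 15:38
Hour difference: 15 - 9 = 6 hours
Minute difference: 38 - 28 = 10 minutes
Total minutes: 370
Complete hours: 370 / 60 = 6 (remainder 10)

6


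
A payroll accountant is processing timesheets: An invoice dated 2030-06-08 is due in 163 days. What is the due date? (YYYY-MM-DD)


Start: 2030-06-08
Adding 163 days
Days remaining in June: 22
After June: 141 days still to add
July 2030: 31 days, 110 remaining
August 2030: 31 days, 79 remaining
September 2030: 30 days, 49 remaining
October 2030: 31 days, 18 remaining
Result: 2030-11-18

2030-11-18


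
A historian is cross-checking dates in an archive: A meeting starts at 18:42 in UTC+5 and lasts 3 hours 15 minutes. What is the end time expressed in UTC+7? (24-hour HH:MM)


Start: 18:42 in UTC+5
Step 1 - add duration:
  minutes: 42 + 15 = 57
  hours: 18 + 3 + 0 = 21
  end in UTC+5: 21:57
Step 2 - convert UTC+5 -> UTC+7:
  offset difference: 7 - (5) = 2 hours
  21 + (2) = 23 -> mod 24 = 23
Result: 23:57 in UTC+7

23:57


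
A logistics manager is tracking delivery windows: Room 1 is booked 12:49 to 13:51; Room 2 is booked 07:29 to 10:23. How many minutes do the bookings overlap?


Interval A: [769, 831] minutes from midnight
Interval B: [449, 623] minutes from midnight
Overlap start = max(769, 449) = 769
Overlap end = min(831, 623) = 623
End <= start, so the intervals do not overlap: 0 minutes

0


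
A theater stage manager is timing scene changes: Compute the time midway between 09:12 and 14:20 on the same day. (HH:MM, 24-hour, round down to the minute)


Start time: 09:12 = 552 minutes from midnight
End time: 14:20 = 860 minutes from midnight
Sum: 552 + 860 = 1412
Midpoint: 1412 / 2 = 706 minutes
Convert: 706 / 60 = 11 hours, 46 minutes
Result: 11:46

11:46


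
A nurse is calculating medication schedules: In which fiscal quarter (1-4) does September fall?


Month: September (month 9)
Q1: January-March (months 1-3)
Q2: April-June (months 4-6)
Q3: July-September (months 7-9)
Q4: October-December (months 10-12)
Month 9 falls in Q3

3


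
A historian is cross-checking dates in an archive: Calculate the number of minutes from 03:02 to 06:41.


Start time: 03:02 = 182 minutes from midnight
End time: 06:41 = 401 minutes from midnight
Difference: 401 - 182 = 219 minutes
That is 3 hours and 39 minutes

219


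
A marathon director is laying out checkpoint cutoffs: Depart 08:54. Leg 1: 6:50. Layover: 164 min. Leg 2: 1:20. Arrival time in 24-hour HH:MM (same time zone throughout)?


Depart: 08:54
Leg 1: +410 min -> 15:44
Layover: +164 min -> 18:28
Leg 2: +80 min -> 19:48
Total travel: 654 minutes = 10h 54m
Arrival: 19:48

19:48


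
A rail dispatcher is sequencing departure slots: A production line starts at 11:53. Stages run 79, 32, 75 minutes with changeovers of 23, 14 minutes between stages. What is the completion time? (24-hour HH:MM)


Start: 11:53 = 713 min from midnight
  after task 1 (79 min): 13:12
  after break (23 min): 13:35
  after task 2 (32 min): 14:07
  after break (14 min): 14:21
  after task 3 (75 min): 15:36
Total elapsed: 223 minutes
End time: 15:36

15:36


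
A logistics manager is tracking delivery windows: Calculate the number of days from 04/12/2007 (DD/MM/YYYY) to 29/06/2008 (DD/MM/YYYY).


Start date: 2007-12-04
End date: 2008-06-29
Dec 2007: +28 days
Jan 2008: +31 days
Feb 2008: +29 days
... (4 more months)
Total: 208 days

208


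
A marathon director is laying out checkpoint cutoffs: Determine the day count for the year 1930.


Year: 1930
Check leap year rules:
Divisible by 4? No
1930 is not a leap year
Days: 365

365


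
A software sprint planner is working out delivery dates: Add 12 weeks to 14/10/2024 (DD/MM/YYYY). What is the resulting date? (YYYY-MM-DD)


Start: 2024-10-14
Weeks to add: 12
Convert to days: 12 x 7 = 84 days
Add 84 days to 2024-10-14
Result: 2025-01-06

2025-01-06


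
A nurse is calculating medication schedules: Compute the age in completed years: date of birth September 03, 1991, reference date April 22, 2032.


Birth: 1991-09-03
Reference: 2032-04-22
Year difference: 2032 - 1991 = 41
Has birthday (09-03) occurred by 04-22? No
Birthday not yet reached this year -> subtract 1
Age in full years: 40

40


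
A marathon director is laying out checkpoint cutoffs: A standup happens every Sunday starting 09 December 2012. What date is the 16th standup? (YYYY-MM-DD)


First occurrence: 2012-12-09 (occurrence 1)
Each occurrence is 7 days after the previous.
Occurrence 16 is 15 weeks after the first.
15 weeks = 105 days
2012-12-09 + 105 days = 2013-03-24

2013-03-24


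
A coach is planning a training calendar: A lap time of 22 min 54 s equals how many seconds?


Minutes: 22
Seconds: 54
Convert minutes to seconds: 22 x 60 = 1320
Add remaining seconds: 1320 + 54 = 1374

1374


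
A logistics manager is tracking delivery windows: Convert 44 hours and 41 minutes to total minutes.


Hours: 44
Extra minutes: 41
Minutes per hour: 60
Hours to minutes: 44 x 60 = 2640
Total: 2640 + 41 = 2681

2681


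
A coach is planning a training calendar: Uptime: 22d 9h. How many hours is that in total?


Days: 22
Extra hours: 9
Hours per day: 24
Days to hours: 22 x 24 = 528
Total: 528 + 9 = 537

537


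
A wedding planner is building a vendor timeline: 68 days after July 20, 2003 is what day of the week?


Start: 2003-07-20 (Sunday)
Step 1 - find target date: add 68 days
  2003-07-20 + 68 days = 2003-09-26
Step 2 - day of week:
  68 mod 7 = 5
  Sunday + 5 days -> Friday
Result: Friday (2003-09-26)

Friday


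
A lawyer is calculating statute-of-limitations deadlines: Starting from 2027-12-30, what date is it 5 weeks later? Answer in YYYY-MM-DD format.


Start: 2027-12-30
Weeks to add: 5
Convert to days: 5 x 7 = 35 days
Add 35 days to 2027-12-30
Result: 2028-02-03

2028-02-03


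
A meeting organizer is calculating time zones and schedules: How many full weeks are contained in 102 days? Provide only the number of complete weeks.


Total days: 102
Days per week: 7
Division: 102 / 7 = 14 remainder 4
Complete weeks: 14
Remaining days: 4

14


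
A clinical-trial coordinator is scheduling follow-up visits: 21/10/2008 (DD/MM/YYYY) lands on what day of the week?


Date: 2008-10-21
January 1, 2008 is a Tuesday
Day of year: 295
Offset from Jan 1: 294 days
294 mod 7 = 0
Result: Tuesday

Tuesday


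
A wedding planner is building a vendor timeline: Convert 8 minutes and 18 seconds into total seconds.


Minutes: 8
Seconds: 18
Convert minutes to seconds: 8 x 60 = 480
Add remaining seconds: 480 + 18 = 498

498


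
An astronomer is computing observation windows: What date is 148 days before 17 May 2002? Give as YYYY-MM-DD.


Start: 2002-05-17
Subtracting 148 days
Days already passed in May: 17
After going back through May: 131 more days to subtract
April 2002: 30 days, 101 remaining
March 2002: 31 days, 70 remaining
February 2002: 28 days, 42 remaining
January 2002: 31 days, 11 remaining
Result: 2001-12-20

2001-12-20


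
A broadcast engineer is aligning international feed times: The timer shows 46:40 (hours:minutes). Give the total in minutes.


Hours: 46
Minutes: 40
Convert hours to minutes: 46 x 60 = 2760
Add remaining minutes: 2760 + 40 = 2800

2800


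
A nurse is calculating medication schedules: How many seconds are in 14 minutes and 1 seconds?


Minutes: 14
Extra seconds: 1
Seconds per minute: 60
Minutes to seconds: 14 x 60 = 840
Total: 840 + 1 = 841

841


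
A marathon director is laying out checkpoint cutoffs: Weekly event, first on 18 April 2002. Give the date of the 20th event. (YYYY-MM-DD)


First occurrence: 2002-04-18 (occurrence 1)
Each occurrence is 7 days after the previous.
Occurrence 20 is 19 weeks after the first.
19 weeks = 133 days
2002-04-18 + 133 days = 2002-08-29

2002-08-29


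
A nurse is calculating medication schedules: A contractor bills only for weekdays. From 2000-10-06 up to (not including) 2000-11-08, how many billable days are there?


Start: 2000-10-06 (Friday)
End (exclusive): 2000-11-08 (Wednesday)
Total calendar days: 33
Full weeks: 33 // 7 = 4 -> 20 weekdays
Remaining 5 days starting on Friday:
  Fri(w), Sat(-), Sun(-), Mon(w), Tue(w) -> 3 weekdays
Total business days: 20 + 3 = 23

23


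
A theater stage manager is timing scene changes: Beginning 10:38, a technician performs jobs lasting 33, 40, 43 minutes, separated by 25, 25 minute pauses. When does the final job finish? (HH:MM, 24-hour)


Start: 10:38 = 638 min from midnight
  after task 1 (33 min): 11:11
  after break (25 min): 11:36
  after task 2 (40 min): 12:16
  after break (25 min): 12:41
  after task 3 (43 min): 13:24
Total elapsed: 166 minutes
End time: 13:24

13:24


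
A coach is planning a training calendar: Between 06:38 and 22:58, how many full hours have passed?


Start: 06:38
End: 22:58
Hour difference: 22 - 6 = 16 hours
Minute difference: 58 - 38 = 20 minutes
Total minutes: 980
Complete hours: 980 / 60 = 16 (remainder 20)

16


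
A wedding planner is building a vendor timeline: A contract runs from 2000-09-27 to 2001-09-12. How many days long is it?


Start date: 2000-09-27
End date: 2001-09-12
Sep 2000: +4 days
Oct 2000: +31 days
Nov 2000: +30 days
... (10 more months)
Total: 350 days

350


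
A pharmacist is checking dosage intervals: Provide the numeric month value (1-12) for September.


Calendar month order:
8. August
9. September <--
10. October
September is month number 9

9


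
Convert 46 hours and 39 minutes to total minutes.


Hours: 46
Extra minutes: 39
Minutes per hour: 60
Hours to minutes: 46 x 60 = 2760
Total: 2760 + 39 = 2799

2799


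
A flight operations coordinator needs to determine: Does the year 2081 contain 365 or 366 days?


Year: 2081
Check leap year rules:
Divisible by 4? No
2081 is not a leap year
Days: 365

365


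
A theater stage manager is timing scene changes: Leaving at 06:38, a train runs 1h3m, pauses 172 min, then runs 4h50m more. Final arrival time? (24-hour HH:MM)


Depart: 06:38
Leg 1: +63 min -> 07:41
Layover: +172 min -> 10:33
Leg 2: +290 min -> 15:23
Total travel: 525 minutes = 8h 45m
Arrival: 15:23

15:23


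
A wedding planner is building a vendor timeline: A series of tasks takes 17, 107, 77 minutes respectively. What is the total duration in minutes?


Durations: 17, 107, 77
Running sum: 17
+ 107 = 124
+ 77 = 201
Total duration: 201 minutes
That is 3 hours and 21 minutes

201


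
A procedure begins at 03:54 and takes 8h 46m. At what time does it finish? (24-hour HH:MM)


Start time: 03:54
Adding: 8 hours 46 minutes
Minutes: 54 + 46 = 100
Minute overflow: 100 >= 60, so carry 1 hour, minutes = 40
Hours: 3 + 8 + 1 = 12
Result: 12:40

12:40


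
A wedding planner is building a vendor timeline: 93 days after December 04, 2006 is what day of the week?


Start: 2006-12-04 (Monday)
Step 1 - find target date: add 93 days
  2006-12-04 + 93 days = 2007-03-07
Step 2 - day of week:
  93 mod 7 = 2
  Monday + 2 days -> Wednesday
Result: Wednesday (2007-03-07)

Wednesday


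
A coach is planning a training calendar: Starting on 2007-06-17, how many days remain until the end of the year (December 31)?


Start: June 17, 2007
End: December 31, 2007
Days left in June: 13
July: 31
August: 31
September: 30
October: 31
... plus remaining months
Sum of remaining months: 184
Total: 13 + 184 = 197

197


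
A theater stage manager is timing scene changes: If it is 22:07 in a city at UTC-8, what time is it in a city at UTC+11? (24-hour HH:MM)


Local time: 22:07 at UTC-8 (offset -8h)
Target zone: UTC+11 (offset 11h)
Difference: 11 - (-8) = 19 hours
Calculation: 22 + (19) = 41
Wraparound: (41) mod 24 = 17
Result: 17:07

17:07


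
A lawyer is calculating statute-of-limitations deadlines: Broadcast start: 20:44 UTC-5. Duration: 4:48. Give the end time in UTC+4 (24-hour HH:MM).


Start: 20:44 in UTC-5
Step 1 - add duration:
  minutes: 44 + 48 = 92 (carry 1h)
  hours: 20 + 4 + 1 = 25
  end in UTC-5: 01:32
Step 2 - convert UTC-5 -> UTC+4:
  offset difference: 4 - (-5) = 9 hours
  1 + (9) = 10 -> mod 24 = 10
Result: 10:32 in UTC+4

10:32


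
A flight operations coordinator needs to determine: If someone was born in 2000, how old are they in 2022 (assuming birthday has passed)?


Birth year: 2000
Current year: 2022
Age = current year - birth year
Age = 2022 - 2000 = 22

22


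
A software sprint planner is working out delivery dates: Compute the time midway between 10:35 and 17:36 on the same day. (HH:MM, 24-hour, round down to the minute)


Start time: 10:35 = 635 minutes from midnight
End time: 17:36 = 1056 minutes from midnight
Sum: 635 + 1056 = 1691
Midpoint: 1691 / 2 = 845 minutes
Convert: 845 / 60 = 14 hours, 5 minutes
Result: 14:05

14:05


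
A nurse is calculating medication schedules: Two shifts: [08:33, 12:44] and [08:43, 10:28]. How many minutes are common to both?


Interval A: [513, 764] minutes from midnight
Interval B: [523, 628] minutes from midnight
Overlap start = max(513, 523) = 523
Overlap end = min(764, 628) = 628
Overlap = 628 - 523 = 105 minutes

105


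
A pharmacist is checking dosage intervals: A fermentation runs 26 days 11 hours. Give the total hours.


Days: 26
Extra hours: 11
Hours per day: 24
Days to hours: 26 x 24 = 624
Total: 624 + 11 = 635

635


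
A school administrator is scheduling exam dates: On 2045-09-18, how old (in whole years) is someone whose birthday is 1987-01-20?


Birth: 1987-01-20
Reference: 2045-09-18
Year difference: 2045 - 1987 = 58
Has birthday (01-20) occurred by 09-18? Yes
Age in full years: 58

58


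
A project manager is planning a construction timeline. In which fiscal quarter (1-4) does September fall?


Month: September (month 9)
Q1: January-March (months 1-3)
Q2: April-June (months 4-6)
Q3: July-September (months 7-9)
Q4: October-December (months 10-12)
Month 9 falls in Q3

3


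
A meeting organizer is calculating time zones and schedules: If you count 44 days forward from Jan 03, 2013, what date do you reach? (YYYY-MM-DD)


Start: 2013-01-03
Adding 44 days
Days remaining in January: 28
After January: 16 days still to add
February 2013 has 28 days, need 16
Result: 2013-02-16

2013-02-16


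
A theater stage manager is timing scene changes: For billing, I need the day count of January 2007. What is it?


Month: January
Year: 2007
January is a 31-day month
Total: 31 days

31


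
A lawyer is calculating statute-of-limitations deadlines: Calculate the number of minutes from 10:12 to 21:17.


Start time: 10:12 = 612 minutes from midnight
End time: 21:17 = 1277 minutes from midnight
Difference: 1277 - 612 = 665 minutes
That is 11 hours and 5 minutes

665


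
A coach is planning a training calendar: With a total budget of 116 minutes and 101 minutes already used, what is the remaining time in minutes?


Total budget: 116 minutes
Time used: 101 minutes
Remaining: 116 - 101 = 15 minutes
Percent used: 87.1%
Percent remaining: 12.9%

15


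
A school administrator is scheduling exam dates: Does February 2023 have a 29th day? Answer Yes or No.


Year: 2023
Divisible by 4? 2023 / 4 = 505.75 -> No
Not divisible by 4, so NOT a leap year

No


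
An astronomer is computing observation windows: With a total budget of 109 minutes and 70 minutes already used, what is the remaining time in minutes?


Total budget: 109 minutes
Time used: 70 minutes
Remaining: 109 - 70 = 39 minutes
Percent used: 64.2%
Percent remaining: 35.8%

39


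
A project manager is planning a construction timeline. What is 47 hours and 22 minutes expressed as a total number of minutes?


Hours: 47
Minutes: 22
Convert hours to minutes: 47 x 60 = 2820
Add remaining minutes: 2820 + 22 = 2842

2842


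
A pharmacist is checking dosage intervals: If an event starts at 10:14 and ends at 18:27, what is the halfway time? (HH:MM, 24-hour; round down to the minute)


Start time: 10:14 = 614 minutes from midnight
End time: 18:27 = 1107 minutes from midnight
Sum: 614 + 1107 = 1721
Midpoint: 1721 / 2 = 860 minutes
Convert: 860 / 60 = 14 hours, 20 minutes
Result: 14:20

14:20


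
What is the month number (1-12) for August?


Calendar month order:
7. July
8. August <--
9. September
August is month number 8

8


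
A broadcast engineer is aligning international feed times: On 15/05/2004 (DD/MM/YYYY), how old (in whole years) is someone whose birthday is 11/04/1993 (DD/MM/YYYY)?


Birth: 1993-04-11
Reference: 2004-05-15
Year difference: 2004 - 1993 = 11
Has birthday (04-11) occurred by 05-15? Yes
Age in full years: 11

11


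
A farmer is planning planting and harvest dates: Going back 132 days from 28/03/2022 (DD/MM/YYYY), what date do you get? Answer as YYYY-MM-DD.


Start: 2022-03-28
Subtracting 132 days
Days already passed in March: 28
After going back through March: 104 more days to subtract
February 2022: 28 days, 76 remaining
January 2022: 31 days, 45 remaining
December 2021: 31 days, 14 remaining
November 2021 has 30 days, need 14
Result: 2021-11-16

2021-11-16


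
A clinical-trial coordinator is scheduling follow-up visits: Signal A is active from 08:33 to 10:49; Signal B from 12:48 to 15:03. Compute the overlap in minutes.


Interval A: [513, 649] minutes from midnight
Interval B: [768, 903] minutes from midnight
Overlap start = max(513, 768) = 768
Overlap end = min(649, 903) = 649
End <= start, so the intervals do not overlap: 0 minutes

0


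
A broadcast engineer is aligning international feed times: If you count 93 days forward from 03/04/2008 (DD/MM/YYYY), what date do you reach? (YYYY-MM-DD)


Start: 2008-04-03
Adding 93 days
Days remaining in April: 27
After April: 66 days still to add
May 2008: 31 days, 35 remaining
June 2008: 30 days, 5 remaining
July 2008 has 31 days, need 5
Result: 2008-07-05

2008-07-05


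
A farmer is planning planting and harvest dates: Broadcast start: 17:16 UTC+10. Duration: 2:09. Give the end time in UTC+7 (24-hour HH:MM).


Start: 17:16 in UTC+10
Step 1 - add duration:
  minutes: 16 + 9 = 25
  hours: 17 + 2 + 0 = 19
  end in UTC+10: 19:25
Step 2 - convert UTC+10 -> UTC+7:
  offset difference: 7 - (10) = -3 hours
  19 + (-3) = 16 -> mod 24 = 16
Result: 16:25 in UTC+7

16:25


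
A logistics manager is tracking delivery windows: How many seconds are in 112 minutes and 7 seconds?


Minutes: 112
Seconds: 7
Convert minutes to seconds: 112 x 60 = 6720
Add remaining seconds: 6720 + 7 = 6727

6727


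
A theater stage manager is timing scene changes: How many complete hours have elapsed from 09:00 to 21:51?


Start: 09:00
End: 21:51
Hour difference: 21 - 9 = 12 hours
Minute difference: 51 - 0 = 51 minutes
Total minutes: 771
Complete hours: 771 / 60 = 12 (remainder 51)

12


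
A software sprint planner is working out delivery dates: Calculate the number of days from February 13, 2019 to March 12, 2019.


Start date: 2019-02-13
End date: 2019-03-12
Feb 2019: +16 days
Mar 2019: +11 days
Total: 27 days

27


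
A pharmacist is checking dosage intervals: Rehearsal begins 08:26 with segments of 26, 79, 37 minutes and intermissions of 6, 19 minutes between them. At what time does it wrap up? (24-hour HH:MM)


Start: 08:26 = 506 min from midnight
  after task 1 (26 min): 08:52
  after break (6 min): 08:58
  after task 2 (79 min): 10:17
  after break (19 min): 10:36
  after task 3 (37 min): 11:13
Total elapsed: 167 minutes
End time: 11:13

11:13


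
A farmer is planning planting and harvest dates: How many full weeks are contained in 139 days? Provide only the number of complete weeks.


Total days: 139
Days per week: 7
Division: 139 / 7 = 19 remainder 6
Complete weeks: 19
Remaining days: 6

19


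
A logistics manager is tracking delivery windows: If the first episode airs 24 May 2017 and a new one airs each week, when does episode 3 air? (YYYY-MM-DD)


First occurrence: 2017-05-24 (occurrence 1)
Each occurrence is 7 days after the previous.
Occurrence 3 is 2 weeks after the first.
2 weeks = 14 days
2017-05-24 + 14 days = 2017-06-07

2017-06-07


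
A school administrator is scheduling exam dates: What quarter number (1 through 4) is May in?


Month: May (month 5)
Q1: January-March (months 1-3)
Q2: April-June (months 4-6)
Q3: July-September (months 7-9)
Q4: October-December (months 10-12)
Month 5 falls in Q2

2


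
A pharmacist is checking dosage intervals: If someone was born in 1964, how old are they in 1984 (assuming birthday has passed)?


Birth year: 1964
Current year: 1984
Age = current year - birth year
Age = 1984 - 1964 = 20

20


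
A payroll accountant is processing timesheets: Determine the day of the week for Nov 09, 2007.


Date: 2007-11-09
January 1, 2007 is a Monday
Day of year: 313
Offset from Jan 1: 312 days
312 mod 7 = 4
Result: Friday

Friday


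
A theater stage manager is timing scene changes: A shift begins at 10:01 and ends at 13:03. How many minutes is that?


Start time: 10:01 = 601 minutes from midnight
End time: 13:03 = 783 minutes from midnight
Difference: 783 - 601 = 182 minutes
That is 3 hours and 2 minutes

182


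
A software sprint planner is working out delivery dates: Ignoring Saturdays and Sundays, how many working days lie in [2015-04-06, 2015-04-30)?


Start: 2015-04-06 (Monday)
End (exclusive): 2015-04-30 (Thursday)
Total calendar days: 24
Full weeks: 24 // 7 = 3 -> 15 weekdays
Remaining 3 days starting on Monday:
  Mon(w), Tue(w), Wed(w) -> 3 weekdays
Total business days: 15 + 3 = 18

18


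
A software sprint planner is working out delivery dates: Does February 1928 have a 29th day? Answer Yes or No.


Year: 1928
Divisible by 4? 1928 / 4 = 482.0 -> Yes
Divisible by 100? 1928 / 100 = 19.28 -> No
Divisible by 4 but not 100, so it IS a leap year

Yes


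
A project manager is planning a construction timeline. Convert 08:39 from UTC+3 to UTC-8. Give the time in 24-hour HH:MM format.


Local time: 08:39 at UTC+3 (offset 3h)
Target zone: UTC-8 (offset -8h)
Difference: -8 - (3) = -11 hours
Calculation: 8 + (-11) = -3
Wraparound: (-3) mod 24 = 21
Result: 21:39

21:39


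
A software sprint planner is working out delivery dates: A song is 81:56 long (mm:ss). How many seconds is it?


Minutes: 81
Extra seconds: 56
Seconds per minute: 60
Minutes to seconds: 81 x 60 = 4860
Total: 4860 + 56 = 4916

4916


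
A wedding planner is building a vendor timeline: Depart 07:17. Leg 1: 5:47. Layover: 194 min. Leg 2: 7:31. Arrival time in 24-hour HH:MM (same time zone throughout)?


Depart: 07:17
Leg 1: +347 min -> 13:04
Layover: +194 min -> 16:18
Leg 2: +451 min -> 23:49
Total travel: 992 minutes = 16h 32m
Arrival: 23:49

23:49


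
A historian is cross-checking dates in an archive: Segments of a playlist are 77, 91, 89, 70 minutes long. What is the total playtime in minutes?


Durations: 77, 91, 89, 70
Running sum: 77
+ 91 = 168
+ 89 = 257
+ 70 = 327
Total duration: 327 minutes
That is 5 hours and 27 minutes

327


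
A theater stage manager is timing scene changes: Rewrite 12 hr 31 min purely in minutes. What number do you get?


Hours: 12
Extra minutes: 31
Minutes per hour: 60
Hours to minutes: 12 x 60 = 720
Total: 720 + 31 = 751

751


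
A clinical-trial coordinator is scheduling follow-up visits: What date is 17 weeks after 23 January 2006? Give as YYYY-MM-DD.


Start: 2006-01-23
Weeks to add: 17
Convert to days: 17 x 7 = 119 days
Add 119 days to 2006-01-23
Result: 2006-05-22

2006-05-22


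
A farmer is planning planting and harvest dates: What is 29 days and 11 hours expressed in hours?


Days: 29
Extra hours: 11
Hours per day: 24
Days to hours: 29 x 24 = 696
Total: 696 + 11 = 707

707


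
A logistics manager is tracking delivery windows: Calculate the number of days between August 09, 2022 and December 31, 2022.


Start: August 09, 2022
End: December 31, 2022
Days left in August: 22
September: 30
October: 31
November: 30
December: 31
Sum of remaining months: 122
Total: 22 + 122 = 144

144


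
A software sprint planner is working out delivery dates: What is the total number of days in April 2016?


Month: April
Year: 2016
April is a 30-day month
Total: 30 days

30


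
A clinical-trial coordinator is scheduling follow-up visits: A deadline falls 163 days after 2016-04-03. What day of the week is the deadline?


Start: 2016-04-03 (Sunday)
Step 1 - find target date: add 163 days
  2016-04-03 + 163 days = 2016-09-13
Step 2 - day of week:
  163 mod 7 = 2
  Sunday + 2 days -> Tuesday
Result: Tuesday (2016-09-13)

Tuesday


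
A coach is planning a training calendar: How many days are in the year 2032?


Year: 2032
Check leap year rules:
Divisible by 4? Yes
Divisible by 100? No
2032 is a leap year
Days: 366

366


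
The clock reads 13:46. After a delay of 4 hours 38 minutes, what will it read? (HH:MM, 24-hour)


Start time: 13:46
Adding: 4 hours 38 minutes
Minutes: 46 + 38 = 84
Minute overflow: 84 >= 60, so carry 1 hour, minutes = 24
Hours: 13 + 4 + 1 = 18
Result: 18:24

18:24


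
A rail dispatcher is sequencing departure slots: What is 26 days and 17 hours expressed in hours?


Days: 26
Extra hours: 17
Hours per day: 24
Days to hours: 26 x 24 = 624
Total: 624 + 17 = 641

641


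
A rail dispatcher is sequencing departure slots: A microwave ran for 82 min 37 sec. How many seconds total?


Minutes: 82
Extra seconds: 37
Seconds per minute: 60
Minutes to seconds: 82 x 60 = 4920
Total: 4920 + 37 = 4957

4957


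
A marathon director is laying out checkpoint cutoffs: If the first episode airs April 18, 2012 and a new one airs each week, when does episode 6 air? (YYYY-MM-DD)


First occurrence: 2012-04-18 (occurrence 1)
Each occurrence is 7 days after the previous.
Occurrence 6 is 5 weeks after the first.
5 weeks = 35 days
2012-04-18 + 35 days = 2012-05-23

2012-05-23


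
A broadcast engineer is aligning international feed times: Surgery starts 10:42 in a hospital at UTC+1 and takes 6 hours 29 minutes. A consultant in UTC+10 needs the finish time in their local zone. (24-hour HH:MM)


Start: 10:42 in UTC+1
Step 1 - add duration:
  minutes: 42 + 29 = 71 (carry 1h)
  hours: 10 + 6 + 1 = 17
  end in UTC+1: 17:11
Step 2 - convert UTC+1 -> UTC+10:
  offset difference: 10 - (1) = 9 hours
  17 + (9) = 26 -> mod 24 = 2
Result: 02:11 in UTC+10

02:11


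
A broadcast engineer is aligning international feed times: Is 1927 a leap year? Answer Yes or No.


Year: 1927
Divisible by 4? 1927 / 4 = 481.75 -> No
Not divisible by 4, so NOT a leap year

No


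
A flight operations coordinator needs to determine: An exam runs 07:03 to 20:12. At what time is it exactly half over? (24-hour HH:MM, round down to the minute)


Start time: 07:03 = 423 minutes from midnight
End time: 20:12 = 1212 minutes from midnight
Sum: 423 + 1212 = 1635
Midpoint: 1635 / 2 = 817 minutes
Convert: 817 / 60 = 13 hours, 37 minutes
Result: 13:37

13:37


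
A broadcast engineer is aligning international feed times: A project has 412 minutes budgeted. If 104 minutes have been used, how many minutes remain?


Total budget: 412 minutes
Time used: 104 minutes
Remaining: 412 - 104 = 308 minutes
Percent used: 25.2%
Percent remaining: 74.8%

308


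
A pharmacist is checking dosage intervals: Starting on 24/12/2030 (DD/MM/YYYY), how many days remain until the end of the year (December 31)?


Start: December 24, 2030
End: December 31, 2030
Days left in December: 7
Total: 7 days

7


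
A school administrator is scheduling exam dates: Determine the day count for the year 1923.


Year: 1923
Check leap year rules:
Divisible by 4? No
1923 is not a leap year
Days: 365

365


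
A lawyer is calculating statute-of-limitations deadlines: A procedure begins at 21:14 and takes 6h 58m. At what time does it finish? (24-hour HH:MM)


Start time: 21:14
Adding: 6 hours 58 minutes
Minutes: 14 + 58 = 72
Minute overflow: 72 >= 60, so carry 1 hour, minutes = 12
Hours: 21 + 6 + 1 = 28
Hour wraparound: 28 mod 24 = 4
Result: 04:12

04:12


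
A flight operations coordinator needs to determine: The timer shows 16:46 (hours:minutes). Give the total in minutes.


Hours: 16
Minutes: 46
Convert hours to minutes: 16 x 60 = 960
Add remaining minutes: 960 + 46 = 1006

1006


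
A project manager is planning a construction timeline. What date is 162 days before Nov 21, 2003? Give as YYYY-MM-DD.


Start: 2003-11-21
Subtracting 162 days
Days already passed in November: 21
After going back through November: 141 more days to subtract
October 2003: 31 days, 110 remaining
September 2003: 30 days, 80 remaining
August 2003: 31 days, 49 remaining
July 2003: 31 days, 18 remaining
Result: 2003-06-12

2003-06-12
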